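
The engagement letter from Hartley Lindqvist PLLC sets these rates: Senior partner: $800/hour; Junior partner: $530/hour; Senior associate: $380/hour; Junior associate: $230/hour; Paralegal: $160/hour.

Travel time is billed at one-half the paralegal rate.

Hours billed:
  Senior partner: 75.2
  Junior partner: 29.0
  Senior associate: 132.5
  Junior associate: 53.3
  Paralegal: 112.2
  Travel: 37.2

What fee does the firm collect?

$159,067.00

Senior partner: 75.2 × $800 = $60,160.00
Junior partner: 29.0 × $530 = $15,370.00
Senior associate: 132.5 × $380 = $50,350.00
Junior associate: 53.3 × $230 = $12,259.00
Paralegal: 112.2 × $160 = $17,952.00
Subtotal: $60,160.00 + $15,370.00 + $50,350.00 + $12,259.00 + $17,952.00 = $156,091.00
Travel: 37.2 × ($160 ÷ 2) = 37.2 × $80.00 = $2,976.00
Total: $156,091.00 + $2,976.00 = $159,067.00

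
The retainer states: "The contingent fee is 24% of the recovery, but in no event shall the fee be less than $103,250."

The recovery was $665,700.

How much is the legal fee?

$159,768.00

24% of $665,700 = $159,768.00
That exceeds the $103,250 minimum.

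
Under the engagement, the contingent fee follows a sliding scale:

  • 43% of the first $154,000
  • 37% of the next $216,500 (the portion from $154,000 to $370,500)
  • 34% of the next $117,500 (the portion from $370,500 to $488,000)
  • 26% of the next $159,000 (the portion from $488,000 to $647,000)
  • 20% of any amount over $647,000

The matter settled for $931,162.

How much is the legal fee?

$284,447.40

First $154,000 at 43% = $66,220.00
Next $216,500 at 37% = $80,105.00
Next $117,500 at 34% = $39,950.00
Next $159,000 at 26% = $41,340.00
Remaining $284,162 at 20% = $56,832.40
Fee: $66,220.00 + $80,105.00 + $39,950.00 + $41,340.00 + $56,832.40 = $284,447.40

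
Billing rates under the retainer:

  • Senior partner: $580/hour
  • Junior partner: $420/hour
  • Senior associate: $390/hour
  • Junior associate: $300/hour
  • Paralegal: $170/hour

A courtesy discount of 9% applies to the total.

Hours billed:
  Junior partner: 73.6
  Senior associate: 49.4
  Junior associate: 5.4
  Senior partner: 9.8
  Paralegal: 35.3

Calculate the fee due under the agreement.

Senior partner: 9.8 × $580 = $5,684.00
Junior partner: 73.6 × $420 = $30,912.00
Senior associate: 49.4 × $390 = $19,266.00
Junior associate: 5.4 × $300 = $1,620.00
Paralegal: 35.3 × $170 = $6,001.00
Subtotal: $63,483.00
Less 9% discount: −$5,713.47
Total: $63,483.00 − $5,713.47 = $57,769.53

$57,769.53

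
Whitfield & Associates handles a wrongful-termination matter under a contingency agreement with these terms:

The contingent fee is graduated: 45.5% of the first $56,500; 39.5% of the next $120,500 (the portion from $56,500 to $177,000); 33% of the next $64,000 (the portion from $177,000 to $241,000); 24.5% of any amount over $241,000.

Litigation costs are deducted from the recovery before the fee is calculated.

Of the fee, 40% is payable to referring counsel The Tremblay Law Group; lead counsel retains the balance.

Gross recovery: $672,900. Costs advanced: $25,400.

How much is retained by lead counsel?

Fee base (net of costs): $672,900 − $25,400 = $647,500
First $56,500 at 45.5% = $25,707.50
Next $120,500 at 39.5% = $47,597.50
Next $64,000 at 33% = $21,120.00
Remaining $406,500 at 24.5% = $99,592.50
Fee: $25,707.50 + $47,597.50 + $21,120.00 + $99,592.50 = $194,017.50
Referral share: 40% of $194,017.50 = $77,607.00; lead counsel retains $194,017.50 − $77,607.00 = $116,410.50.

$116,410.50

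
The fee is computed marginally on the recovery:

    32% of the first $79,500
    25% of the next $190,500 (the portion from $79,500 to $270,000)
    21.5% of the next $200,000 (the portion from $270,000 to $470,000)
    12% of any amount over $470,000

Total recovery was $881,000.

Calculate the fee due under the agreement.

$165,385.00

First $79,500 at 32% = $25,440.00
Next $190,500 at 25% = $47,625.00
Next $200,000 at 21.5% = $43,000.00
Remaining $411,000 at 12% = $49,320.00
Fee: $25,440.00 + $47,625.00 + $43,000.00 + $49,320.00 = $165,385.00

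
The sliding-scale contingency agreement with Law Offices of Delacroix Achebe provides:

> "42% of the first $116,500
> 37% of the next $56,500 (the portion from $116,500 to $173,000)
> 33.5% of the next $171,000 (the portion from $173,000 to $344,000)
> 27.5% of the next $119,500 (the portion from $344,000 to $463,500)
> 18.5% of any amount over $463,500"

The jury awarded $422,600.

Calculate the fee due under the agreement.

First $116,500 at 42% = $48,930.00
Next $56,500 at 37% = $20,905.00
Next $171,000 at 33.5% = $57,285.00
Remaining $78,600 at 27.5% = $21,615.00
Fee: $48,930.00 + $20,905.00 + $57,285.00 + $21,615.00 = $148,735.00

$148,735.00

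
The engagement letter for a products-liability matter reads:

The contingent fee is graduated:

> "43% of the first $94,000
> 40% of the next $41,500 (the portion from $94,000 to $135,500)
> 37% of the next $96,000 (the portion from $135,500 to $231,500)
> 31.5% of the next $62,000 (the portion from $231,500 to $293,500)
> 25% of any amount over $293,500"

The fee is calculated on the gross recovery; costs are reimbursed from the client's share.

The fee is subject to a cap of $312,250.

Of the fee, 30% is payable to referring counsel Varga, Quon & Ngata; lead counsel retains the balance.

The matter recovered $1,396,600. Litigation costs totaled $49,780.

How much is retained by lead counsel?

Fee base is the gross recovery, $1,396,600; costs are reimbursed separately.
First $94,000 at 43% = $40,420.00
Next $41,500 at 40% = $16,600.00
Next $96,000 at 37% = $35,520.00
Next $62,000 at 31.5% = $19,530.00
Remaining $1,103,100 at 25% = $275,775.00
Fee: $40,420.00 + $16,600.00 + $35,520.00 + $19,530.00 + $275,775.00 = $387,845.00
$387,845.00 exceeds the $312,250 cap, so the fee is capped at $312,250.00.
Referral share: 30% of $312,250.00 = $93,675.00; lead counsel retains $312,250.00 − $93,675.00 = $218,575.00.

$218,575.00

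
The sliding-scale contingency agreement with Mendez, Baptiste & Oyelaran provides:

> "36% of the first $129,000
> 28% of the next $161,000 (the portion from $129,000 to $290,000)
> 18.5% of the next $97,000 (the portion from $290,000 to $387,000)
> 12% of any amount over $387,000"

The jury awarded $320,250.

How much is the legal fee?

First $129,000 at 36% = $46,440.00
Next $161,000 at 28% = $45,080.00
Remaining $30,250 at 18.5% = $5,596.25
Fee: $46,440.00 + $45,080.00 + $5,596.25 = $97,116.25

$97,116.25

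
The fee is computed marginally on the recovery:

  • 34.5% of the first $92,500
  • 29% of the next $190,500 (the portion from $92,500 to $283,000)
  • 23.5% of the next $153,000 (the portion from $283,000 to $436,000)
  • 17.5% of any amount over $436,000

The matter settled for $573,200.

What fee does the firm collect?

$147,122.50

First $92,500 at 34.5% = $31,912.50
Next $190,500 at 29% = $55,245.00
Next $153,000 at 23.5% = $35,955.00
Remaining $137,200 at 17.5% = $24,010.00
Fee: $31,912.50 + $55,245.00 + $35,955.00 + $24,010.00 = $147,122.50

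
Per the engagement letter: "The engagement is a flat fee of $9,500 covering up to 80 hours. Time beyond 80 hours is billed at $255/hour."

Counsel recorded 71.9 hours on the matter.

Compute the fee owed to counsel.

71.9 hours is within the 80-hour scope; only the flat fee applies.

$9,500.00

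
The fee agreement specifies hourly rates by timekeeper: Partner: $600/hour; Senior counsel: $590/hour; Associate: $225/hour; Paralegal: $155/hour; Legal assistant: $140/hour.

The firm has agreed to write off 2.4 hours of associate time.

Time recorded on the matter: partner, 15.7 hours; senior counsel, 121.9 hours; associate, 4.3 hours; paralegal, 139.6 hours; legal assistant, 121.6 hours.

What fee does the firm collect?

Partner: 15.7 × $600 = $9,420.00
Senior counsel: 121.9 × $590 = $71,921.00
Associate: 4.3 × $225 = $967.50
Paralegal: 139.6 × $155 = $21,638.00
Legal assistant: 121.6 × $140 = $17,024.00
Subtotal: $120,970.50
Write-off: 2.4 × $225 = $540.00
Total: $120,970.50 − $540.00 = $120,430.50

$120,430.50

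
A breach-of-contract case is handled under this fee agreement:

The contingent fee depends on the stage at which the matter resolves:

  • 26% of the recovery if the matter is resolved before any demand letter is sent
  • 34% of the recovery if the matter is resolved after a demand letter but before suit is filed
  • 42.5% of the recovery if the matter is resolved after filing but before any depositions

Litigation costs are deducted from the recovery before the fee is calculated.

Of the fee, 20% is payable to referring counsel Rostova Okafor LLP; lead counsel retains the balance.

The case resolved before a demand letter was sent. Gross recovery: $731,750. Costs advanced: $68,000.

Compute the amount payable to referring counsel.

$34,515.00

Fee base (net of costs): $731,750 − $68,000 = $663,750
The matter resolved before a demand letter was sent, so the 26% rate applies.
$663,750 × 26% = $172,575.00
Referral share: 20% of $172,575.00 = $34,515.00; lead counsel retains $172,575.00 − $34,515.00 = $138,060.00.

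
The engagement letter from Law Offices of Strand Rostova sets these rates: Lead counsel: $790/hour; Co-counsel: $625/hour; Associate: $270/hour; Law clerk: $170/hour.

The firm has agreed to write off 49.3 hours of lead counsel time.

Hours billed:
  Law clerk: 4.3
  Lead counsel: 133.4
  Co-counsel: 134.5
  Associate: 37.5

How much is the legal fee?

Lead counsel: 133.4 × $790 = $105,386.00
Co-counsel: 134.5 × $625 = $84,062.50
Associate: 37.5 × $270 = $10,125.00
Law clerk: 4.3 × $170 = $731.00
Subtotal: $200,304.50
Write-off: 49.3 × $790 = $38,947.00
Total: $200,304.50 − $38,947.00 = $161,357.50

$161,357.50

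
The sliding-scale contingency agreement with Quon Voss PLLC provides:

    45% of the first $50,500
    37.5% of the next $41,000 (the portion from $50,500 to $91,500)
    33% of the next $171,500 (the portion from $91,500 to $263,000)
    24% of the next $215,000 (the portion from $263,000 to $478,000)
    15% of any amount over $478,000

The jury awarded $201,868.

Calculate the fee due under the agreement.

$74,521.44

First $50,500 at 45% = $22,725.00
Next $41,000 at 37.5% = $15,375.00
Remaining $110,368 at 33% = $36,421.44
Fee: $22,725.00 + $15,375.00 + $36,421.44 = $74,521.44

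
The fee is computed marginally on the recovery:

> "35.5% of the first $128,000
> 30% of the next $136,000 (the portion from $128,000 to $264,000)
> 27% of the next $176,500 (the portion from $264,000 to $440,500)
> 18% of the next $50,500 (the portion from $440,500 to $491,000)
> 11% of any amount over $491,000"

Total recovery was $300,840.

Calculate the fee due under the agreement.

$96,186.80

First $128,000 at 35.5% = $45,440.00
Next $136,000 at 30% = $40,800.00
Remaining $36,840 at 27% = $9,946.80
Fee: $45,440.00 + $40,800.00 + $9,946.80 = $96,186.80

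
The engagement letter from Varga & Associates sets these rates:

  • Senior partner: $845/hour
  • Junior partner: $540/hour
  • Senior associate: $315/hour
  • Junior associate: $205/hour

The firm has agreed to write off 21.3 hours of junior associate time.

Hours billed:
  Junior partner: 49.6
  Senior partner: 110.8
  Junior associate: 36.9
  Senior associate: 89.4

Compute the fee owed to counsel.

Senior partner: 110.8 × $845 = $93,626.00
Junior partner: 49.6 × $540 = $26,784.00
Senior associate: 89.4 × $315 = $28,161.00
Junior associate: 36.9 × $205 = $7,564.50
Subtotal: $156,135.50
Write-off: 21.3 × $205 = $4,366.50
Total: $156,135.50 − $4,366.50 = $151,769.00

$151,769.00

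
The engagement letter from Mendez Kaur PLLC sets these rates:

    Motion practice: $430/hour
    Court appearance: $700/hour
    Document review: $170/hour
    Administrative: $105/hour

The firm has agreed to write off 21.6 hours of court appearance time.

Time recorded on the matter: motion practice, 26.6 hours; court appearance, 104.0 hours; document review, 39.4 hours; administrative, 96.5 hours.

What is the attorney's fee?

Motion practice: 26.6 × $430 = $11,438.00
Court appearance: 104.0 × $700 = $72,800.00
Document review: 39.4 × $170 = $6,698.00
Administrative: 96.5 × $105 = $10,132.50
Subtotal: $101,068.50
Write-off: 21.6 × $700 = $15,120.00
Total: $101,068.50 − $15,120.00 = $85,948.50

$85,948.50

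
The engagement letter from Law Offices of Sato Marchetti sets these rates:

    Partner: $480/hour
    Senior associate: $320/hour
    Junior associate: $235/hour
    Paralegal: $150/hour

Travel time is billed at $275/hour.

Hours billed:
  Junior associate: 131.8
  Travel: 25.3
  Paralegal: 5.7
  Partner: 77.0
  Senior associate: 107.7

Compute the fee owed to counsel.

Partner: 77.0 × $480 = $36,960.00
Senior associate: 107.7 × $320 = $34,464.00
Junior associate: 131.8 × $235 = $30,973.00
Paralegal: 5.7 × $150 = $855.00
Subtotal: $36,960.00 + $34,464.00 + $30,973.00 + $855.00 = $103,252.00
Travel: 25.3 × $275 = $6,957.50
Total: $103,252.00 + $6,957.50 = $110,209.50

$110,209.50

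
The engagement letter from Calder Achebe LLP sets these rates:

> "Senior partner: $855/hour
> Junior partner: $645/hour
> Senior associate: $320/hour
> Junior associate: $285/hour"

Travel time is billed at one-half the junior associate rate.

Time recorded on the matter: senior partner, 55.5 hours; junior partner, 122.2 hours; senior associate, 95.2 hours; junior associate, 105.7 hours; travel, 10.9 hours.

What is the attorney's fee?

Senior partner: 55.5 × $855 = $47,452.50
Junior partner: 122.2 × $645 = $78,819.00
Senior associate: 95.2 × $320 = $30,464.00
Junior associate: 105.7 × $285 = $30,124.50
Subtotal: $47,452.50 + $78,819.00 + $30,464.00 + $30,124.50 = $186,860.00
Travel: 10.9 × ($285 ÷ 2) = 10.9 × $142.50 = $1,553.25
Total: $186,860.00 + $1,553.25 = $188,413.25

$188,413.25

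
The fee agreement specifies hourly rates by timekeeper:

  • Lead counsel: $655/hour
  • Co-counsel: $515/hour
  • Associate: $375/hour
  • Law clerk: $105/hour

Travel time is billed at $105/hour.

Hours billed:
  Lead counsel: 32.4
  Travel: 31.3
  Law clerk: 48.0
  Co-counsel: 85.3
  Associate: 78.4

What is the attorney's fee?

$102,878.00

Lead counsel: 32.4 × $655 = $21,222.00
Co-counsel: 85.3 × $515 = $43,929.50
Associate: 78.4 × $375 = $29,400.00
Law clerk: 48.0 × $105 = $5,040.00
Subtotal: $21,222.00 + $43,929.50 + $29,400.00 + $5,040.00 = $99,591.50
Travel: 31.3 × $105 = $3,286.50
Total: $99,591.50 + $3,286.50 = $102,878.00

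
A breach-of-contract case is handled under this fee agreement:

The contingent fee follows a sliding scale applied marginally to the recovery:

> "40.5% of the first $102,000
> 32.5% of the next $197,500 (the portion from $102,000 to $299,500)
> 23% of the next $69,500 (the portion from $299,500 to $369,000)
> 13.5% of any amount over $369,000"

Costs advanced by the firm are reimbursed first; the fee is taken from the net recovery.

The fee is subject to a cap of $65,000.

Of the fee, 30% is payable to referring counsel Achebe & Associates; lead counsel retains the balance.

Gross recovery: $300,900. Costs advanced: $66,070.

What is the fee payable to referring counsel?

$19,500.00

Fee base (net of costs): $300,900 − $66,070 = $234,830
First $102,000 at 40.5% = $41,310.00
Remaining $132,830 at 32.5% = $43,169.75
Fee: $41,310.00 + $43,169.75 = $84,479.75
$84,479.75 exceeds the $65,000 cap, so the fee is capped at $65,000.00.
Referral share: 30% of $65,000.00 = $19,500.00; lead counsel retains $65,000.00 − $19,500.00 = $45,500.00.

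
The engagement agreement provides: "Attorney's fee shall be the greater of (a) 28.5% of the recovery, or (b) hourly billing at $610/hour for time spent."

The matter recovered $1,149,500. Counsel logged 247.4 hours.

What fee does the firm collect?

(a) 28.5% of $1,149,500 = $327,607.50
(b) 247.4 × $610 = $150,914.00
The greater is (a): $327,607.50.

$327,607.50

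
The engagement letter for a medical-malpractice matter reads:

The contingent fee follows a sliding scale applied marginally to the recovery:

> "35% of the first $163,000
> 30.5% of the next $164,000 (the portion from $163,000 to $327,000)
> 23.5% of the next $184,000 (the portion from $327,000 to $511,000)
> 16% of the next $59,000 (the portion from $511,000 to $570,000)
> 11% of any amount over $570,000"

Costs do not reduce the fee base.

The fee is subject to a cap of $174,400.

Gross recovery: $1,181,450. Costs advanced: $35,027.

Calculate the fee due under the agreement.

$174,400.00

Fee base is the gross recovery, $1,181,450; costs are reimbursed separately.
First $163,000 at 35% = $57,050.00
Next $164,000 at 30.5% = $50,020.00
Next $184,000 at 23.5% = $43,240.00
Next $59,000 at 16% = $9,440.00
Remaining $611,450 at 11% = $67,259.50
Fee: $57,050.00 + $50,020.00 + $43,240.00 + $9,440.00 + $67,259.50 = $227,009.50
$227,009.50 exceeds the $174,400 cap, so the fee is capped at $174,400.00.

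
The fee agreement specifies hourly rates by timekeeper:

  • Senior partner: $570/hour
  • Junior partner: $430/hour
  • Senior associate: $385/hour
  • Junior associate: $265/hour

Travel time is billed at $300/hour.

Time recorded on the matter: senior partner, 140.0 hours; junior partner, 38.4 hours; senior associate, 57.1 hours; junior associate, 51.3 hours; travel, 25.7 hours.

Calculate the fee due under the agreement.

$139,600.00

Senior partner: 140.0 × $570 = $79,800.00
Junior partner: 38.4 × $430 = $16,512.00
Senior associate: 57.1 × $385 = $21,983.50
Junior associate: 51.3 × $265 = $13,594.50
Subtotal: $79,800.00 + $16,512.00 + $21,983.50 + $13,594.50 = $131,890.00
Travel: 25.7 × $300 = $7,710.00
Total: $131,890.00 + $7,710.00 = $139,600.00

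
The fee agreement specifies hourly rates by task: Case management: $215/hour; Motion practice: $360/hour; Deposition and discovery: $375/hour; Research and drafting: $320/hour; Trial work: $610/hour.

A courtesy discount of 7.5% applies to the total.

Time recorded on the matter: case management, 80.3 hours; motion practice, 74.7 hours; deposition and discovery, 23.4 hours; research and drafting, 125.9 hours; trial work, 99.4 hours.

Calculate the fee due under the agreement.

$142,314.49

Case management: 80.3 × $215 = $17,264.50
Motion practice: 74.7 × $360 = $26,892.00
Deposition and discovery: 23.4 × $375 = $8,775.00
Research and drafting: 125.9 × $320 = $40,288.00
Trial work: 99.4 × $610 = $60,634.00
Subtotal: $153,853.50
Less 7.5% discount: −$11,539.01
Total: $153,853.50 − $11,539.01 = $142,314.49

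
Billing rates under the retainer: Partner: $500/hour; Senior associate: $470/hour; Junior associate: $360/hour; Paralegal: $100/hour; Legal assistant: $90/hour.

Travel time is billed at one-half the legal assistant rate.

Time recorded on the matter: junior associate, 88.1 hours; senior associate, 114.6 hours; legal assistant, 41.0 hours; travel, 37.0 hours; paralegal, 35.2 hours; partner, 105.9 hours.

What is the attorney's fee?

$147,403.00

Partner: 105.9 × $500 = $52,950.00
Senior associate: 114.6 × $470 = $53,862.00
Junior associate: 88.1 × $360 = $31,716.00
Paralegal: 35.2 × $100 = $3,520.00
Legal assistant: 41.0 × $90 = $3,690.00
Subtotal: $52,950.00 + $53,862.00 + $31,716.00 + $3,520.00 + $3,690.00 = $145,738.00
Travel: 37.0 × ($90 ÷ 2) = 37.0 × $45.00 = $1,665.00
Total: $145,738.00 + $1,665.00 = $147,403.00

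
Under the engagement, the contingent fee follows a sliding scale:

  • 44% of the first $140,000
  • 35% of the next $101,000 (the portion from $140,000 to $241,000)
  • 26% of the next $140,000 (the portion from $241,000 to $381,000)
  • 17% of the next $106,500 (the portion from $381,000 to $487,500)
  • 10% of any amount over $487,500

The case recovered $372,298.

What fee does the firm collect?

$131,087.48

First $140,000 at 44% = $61,600.00
Next $101,000 at 35% = $35,350.00
Remaining $131,298 at 26% = $34,137.48
Fee: $61,600.00 + $35,350.00 + $34,137.48 = $131,087.48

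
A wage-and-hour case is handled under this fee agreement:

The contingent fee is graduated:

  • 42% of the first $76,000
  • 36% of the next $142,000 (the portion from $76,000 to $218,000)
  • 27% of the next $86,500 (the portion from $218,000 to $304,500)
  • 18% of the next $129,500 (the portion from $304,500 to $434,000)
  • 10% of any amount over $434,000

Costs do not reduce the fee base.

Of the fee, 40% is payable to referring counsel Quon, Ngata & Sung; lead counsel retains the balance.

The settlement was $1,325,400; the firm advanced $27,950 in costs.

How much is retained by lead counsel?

$131,307.00

Fee base is the gross recovery, $1,325,400; costs are reimbursed separately.
First $76,000 at 42% = $31,920.00
Next $142,000 at 36% = $51,120.00
Next $86,500 at 27% = $23,355.00
Next $129,500 at 18% = $23,310.00
Remaining $891,400 at 10% = $89,140.00
Fee: $31,920.00 + $51,120.00 + $23,355.00 + $23,310.00 + $89,140.00 = $218,845.00
Referral share: 40% of $218,845.00 = $87,538.00; lead counsel retains $218,845.00 − $87,538.00 = $131,307.00.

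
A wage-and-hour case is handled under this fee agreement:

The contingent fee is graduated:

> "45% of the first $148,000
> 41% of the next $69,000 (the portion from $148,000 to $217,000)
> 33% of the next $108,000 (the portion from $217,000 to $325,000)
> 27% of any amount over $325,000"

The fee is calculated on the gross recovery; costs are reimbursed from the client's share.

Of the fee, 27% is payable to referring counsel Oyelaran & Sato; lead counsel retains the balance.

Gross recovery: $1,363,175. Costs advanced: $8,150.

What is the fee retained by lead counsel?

$299,911.19

Fee base is the gross recovery, $1,363,175; costs are reimbursed separately.
First $148,000 at 45% = $66,600.00
Next $69,000 at 41% = $28,290.00
Next $108,000 at 33% = $35,640.00
Remaining $1,038,175 at 27% = $280,307.25
Fee: $66,600.00 + $28,290.00 + $35,640.00 + $280,307.25 = $410,837.25
Referral share: 27% of $410,837.25 = $110,926.06; lead counsel retains $410,837.25 − $110,926.06 = $299,911.19.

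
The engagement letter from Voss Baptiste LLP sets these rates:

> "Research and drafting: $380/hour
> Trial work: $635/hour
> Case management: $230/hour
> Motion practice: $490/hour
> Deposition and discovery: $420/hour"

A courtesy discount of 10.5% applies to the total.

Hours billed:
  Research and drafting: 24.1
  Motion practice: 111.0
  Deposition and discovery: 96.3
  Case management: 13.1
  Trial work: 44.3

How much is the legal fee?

$120,948.06

Research and drafting: 24.1 × $380 = $9,158.00
Trial work: 44.3 × $635 = $28,130.50
Case management: 13.1 × $230 = $3,013.00
Motion practice: 111.0 × $490 = $54,390.00
Deposition and discovery: 96.3 × $420 = $40,446.00
Subtotal: $135,137.50
Less 10.5% discount: −$14,189.44
Total: $135,137.50 − $14,189.44 = $120,948.06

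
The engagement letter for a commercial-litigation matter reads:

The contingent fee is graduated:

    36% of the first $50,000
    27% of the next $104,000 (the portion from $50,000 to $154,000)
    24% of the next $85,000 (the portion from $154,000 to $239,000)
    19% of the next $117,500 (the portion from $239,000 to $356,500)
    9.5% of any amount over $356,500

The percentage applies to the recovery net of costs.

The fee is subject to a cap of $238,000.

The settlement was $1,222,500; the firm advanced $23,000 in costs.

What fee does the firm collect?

Fee base (net of costs): $1,222,500 − $23,000 = $1,199,500
First $50,000 at 36% = $18,000.00
Next $104,000 at 27% = $28,080.00
Next $85,000 at 24% = $20,400.00
Next $117,500 at 19% = $22,325.00
Remaining $843,000 at 9.5% = $80,085.00
Fee: $18,000.00 + $28,080.00 + $20,400.00 + $22,325.00 + $80,085.00 = $168,890.00
$168,890.00 is under the $238,000 cap.

$168,890.00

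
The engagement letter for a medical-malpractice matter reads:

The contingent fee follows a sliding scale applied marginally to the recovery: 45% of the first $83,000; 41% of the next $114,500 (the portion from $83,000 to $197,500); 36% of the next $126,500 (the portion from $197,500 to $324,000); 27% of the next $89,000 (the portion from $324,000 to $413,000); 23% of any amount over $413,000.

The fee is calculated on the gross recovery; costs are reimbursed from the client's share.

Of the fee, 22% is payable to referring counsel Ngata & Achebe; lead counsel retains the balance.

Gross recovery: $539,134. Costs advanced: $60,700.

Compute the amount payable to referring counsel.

$40,232.68

Fee base is the gross recovery, $539,134; costs are reimbursed separately.
First $83,000 at 45% = $37,350.00
Next $114,500 at 41% = $46,945.00
Next $126,500 at 36% = $45,540.00
Next $89,000 at 27% = $24,030.00
Remaining $126,134 at 23% = $29,010.82
Fee: $37,350.00 + $46,945.00 + $45,540.00 + $24,030.00 + $29,010.82 = $182,875.82
Referral share: 22% of $182,875.82 = $40,232.68; lead counsel retains $182,875.82 − $40,232.68 = $142,643.14.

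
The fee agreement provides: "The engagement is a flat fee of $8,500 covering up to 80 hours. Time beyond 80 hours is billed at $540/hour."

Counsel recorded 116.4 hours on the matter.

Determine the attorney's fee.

Flat fee: $8,500.00
Excess hours: 116.4 − 80 = 36.4
Overrun: 36.4 × $540 = $19,656.00
Total: $8,500.00 + $19,656.00 = $28,156.00

$28,156.00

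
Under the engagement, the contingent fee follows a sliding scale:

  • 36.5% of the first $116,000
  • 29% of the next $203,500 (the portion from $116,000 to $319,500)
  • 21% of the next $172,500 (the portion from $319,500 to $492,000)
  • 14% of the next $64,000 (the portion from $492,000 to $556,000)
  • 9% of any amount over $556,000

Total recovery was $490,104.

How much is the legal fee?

$137,181.84

First $116,000 at 36.5% = $42,340.00
Next $203,500 at 29% = $59,015.00
Remaining $170,604 at 21% = $35,826.84
Fee: $42,340.00 + $59,015.00 + $35,826.84 = $137,181.84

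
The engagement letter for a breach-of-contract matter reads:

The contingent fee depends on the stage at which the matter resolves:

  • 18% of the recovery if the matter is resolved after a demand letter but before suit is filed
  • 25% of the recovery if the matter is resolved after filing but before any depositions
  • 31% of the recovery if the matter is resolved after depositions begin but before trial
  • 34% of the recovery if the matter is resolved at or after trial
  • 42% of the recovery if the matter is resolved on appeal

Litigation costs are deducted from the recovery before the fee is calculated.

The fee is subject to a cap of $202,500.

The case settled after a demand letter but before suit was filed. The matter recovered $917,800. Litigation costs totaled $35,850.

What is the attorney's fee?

Fee base (net of costs): $917,800 − $35,850 = $881,950
The matter settled after a demand letter but before suit was filed, so the 18% rate applies.
$881,950 × 18% = $158,751.00
$158,751.00 is under the $202,500 cap.

$158,751.00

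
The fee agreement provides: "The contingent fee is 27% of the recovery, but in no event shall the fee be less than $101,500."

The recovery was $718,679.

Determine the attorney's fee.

$194,043.33

27% of $718,679 = $194,043.33
That exceeds the $101,500 minimum.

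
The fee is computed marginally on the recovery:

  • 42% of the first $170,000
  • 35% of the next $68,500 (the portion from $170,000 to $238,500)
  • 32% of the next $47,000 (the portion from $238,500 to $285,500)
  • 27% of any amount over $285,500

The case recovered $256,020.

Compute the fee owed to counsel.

First $170,000 at 42% = $71,400.00
Next $68,500 at 35% = $23,975.00
Remaining $17,520 at 32% = $5,606.40
Fee: $71,400.00 + $23,975.00 + $5,606.40 = $100,981.40

$100,981.40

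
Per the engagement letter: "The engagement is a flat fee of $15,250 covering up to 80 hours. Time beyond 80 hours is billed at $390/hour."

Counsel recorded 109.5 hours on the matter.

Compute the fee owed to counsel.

$26,755.00

Flat fee: $15,250.00
Excess hours: 109.5 − 80 = 29.5
Overrun: 29.5 × $390 = $11,505.00
Total: $15,250.00 + $11,505.00 = $26,755.00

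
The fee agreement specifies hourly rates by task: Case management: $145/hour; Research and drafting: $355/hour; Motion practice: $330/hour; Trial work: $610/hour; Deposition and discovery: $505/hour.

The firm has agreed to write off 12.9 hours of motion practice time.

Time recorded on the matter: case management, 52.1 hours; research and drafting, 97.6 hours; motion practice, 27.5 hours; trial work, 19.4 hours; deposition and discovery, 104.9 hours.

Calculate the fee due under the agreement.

$111,829.00

Case management: 52.1 × $145 = $7,554.50
Research and drafting: 97.6 × $355 = $34,648.00
Motion practice: 27.5 × $330 = $9,075.00
Trial work: 19.4 × $610 = $11,834.00
Deposition and discovery: 104.9 × $505 = $52,974.50
Subtotal: $116,086.00
Write-off: 12.9 × $330 = $4,257.00
Total: $116,086.00 − $4,257.00 = $111,829.00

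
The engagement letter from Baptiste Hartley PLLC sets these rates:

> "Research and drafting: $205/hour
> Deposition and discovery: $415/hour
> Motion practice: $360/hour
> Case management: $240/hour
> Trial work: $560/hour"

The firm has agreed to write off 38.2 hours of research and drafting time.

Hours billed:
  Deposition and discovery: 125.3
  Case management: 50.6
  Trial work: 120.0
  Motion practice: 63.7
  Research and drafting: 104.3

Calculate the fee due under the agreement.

Research and drafting: 104.3 × $205 = $21,381.50
Deposition and discovery: 125.3 × $415 = $51,999.50
Motion practice: 63.7 × $360 = $22,932.00
Case management: 50.6 × $240 = $12,144.00
Trial work: 120.0 × $560 = $67,200.00
Subtotal: $175,657.00
Write-off: 38.2 × $205 = $7,831.00
Total: $175,657.00 − $7,831.00 = $167,826.00

$167,826.00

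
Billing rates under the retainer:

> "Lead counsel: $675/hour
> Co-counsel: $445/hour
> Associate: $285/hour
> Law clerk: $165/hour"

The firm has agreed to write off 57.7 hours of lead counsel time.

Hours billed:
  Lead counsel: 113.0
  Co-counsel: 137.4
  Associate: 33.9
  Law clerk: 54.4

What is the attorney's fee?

Lead counsel: 113.0 × $675 = $76,275.00
Co-counsel: 137.4 × $445 = $61,143.00
Associate: 33.9 × $285 = $9,661.50
Law clerk: 54.4 × $165 = $8,976.00
Subtotal: $156,055.50
Write-off: 57.7 × $675 = $38,947.50
Total: $156,055.50 − $38,947.50 = $117,108.00

$117,108.00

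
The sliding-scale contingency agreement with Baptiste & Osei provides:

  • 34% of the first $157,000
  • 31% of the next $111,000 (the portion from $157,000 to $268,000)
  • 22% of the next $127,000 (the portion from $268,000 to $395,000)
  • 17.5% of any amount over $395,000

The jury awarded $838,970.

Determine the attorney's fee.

First $157,000 at 34% = $53,380.00
Next $111,000 at 31% = $34,410.00
Next $127,000 at 22% = $27,940.00
Remaining $443,970 at 17.5% = $77,694.75
Fee: $53,380.00 + $34,410.00 + $27,940.00 + $77,694.75 = $193,424.75

$193,424.75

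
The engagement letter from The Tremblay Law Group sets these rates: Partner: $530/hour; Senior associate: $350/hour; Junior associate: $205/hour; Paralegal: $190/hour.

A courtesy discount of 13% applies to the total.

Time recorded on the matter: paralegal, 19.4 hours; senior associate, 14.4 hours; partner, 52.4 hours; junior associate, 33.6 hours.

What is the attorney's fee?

Partner: 52.4 × $530 = $27,772.00
Senior associate: 14.4 × $350 = $5,040.00
Junior associate: 33.6 × $205 = $6,888.00
Paralegal: 19.4 × $190 = $3,686.00
Subtotal: $43,386.00
Less 13% discount: −$5,640.18
Total: $43,386.00 − $5,640.18 = $37,745.82

$37,745.82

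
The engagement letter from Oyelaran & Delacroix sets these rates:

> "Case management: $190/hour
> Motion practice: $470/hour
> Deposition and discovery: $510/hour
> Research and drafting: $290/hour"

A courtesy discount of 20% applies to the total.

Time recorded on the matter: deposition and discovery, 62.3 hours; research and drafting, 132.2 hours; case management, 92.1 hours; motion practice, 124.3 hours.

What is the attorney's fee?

Case management: 92.1 × $190 = $17,499.00
Motion practice: 124.3 × $470 = $58,421.00
Deposition and discovery: 62.3 × $510 = $31,773.00
Research and drafting: 132.2 × $290 = $38,338.00
Subtotal: $146,031.00
Less 20% discount: −$29,206.20
Total: $146,031.00 − $29,206.20 = $116,824.80

$116,824.80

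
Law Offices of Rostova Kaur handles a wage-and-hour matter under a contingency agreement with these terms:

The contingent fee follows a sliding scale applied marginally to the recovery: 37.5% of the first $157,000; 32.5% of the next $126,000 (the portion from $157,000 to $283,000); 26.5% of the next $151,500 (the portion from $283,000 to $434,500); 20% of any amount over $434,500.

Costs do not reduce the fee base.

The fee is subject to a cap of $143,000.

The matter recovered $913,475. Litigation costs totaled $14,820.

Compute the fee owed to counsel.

$143,000.00

Fee base is the gross recovery, $913,475; costs are reimbursed separately.
First $157,000 at 37.5% = $58,875.00
Next $126,000 at 32.5% = $40,950.00
Next $151,500 at 26.5% = $40,147.50
Remaining $478,975 at 20% = $95,795.00
Fee: $58,875.00 + $40,950.00 + $40,147.50 + $95,795.00 = $235,767.50
$235,767.50 exceeds the $143,000 cap, so the fee is capped at $143,000.00.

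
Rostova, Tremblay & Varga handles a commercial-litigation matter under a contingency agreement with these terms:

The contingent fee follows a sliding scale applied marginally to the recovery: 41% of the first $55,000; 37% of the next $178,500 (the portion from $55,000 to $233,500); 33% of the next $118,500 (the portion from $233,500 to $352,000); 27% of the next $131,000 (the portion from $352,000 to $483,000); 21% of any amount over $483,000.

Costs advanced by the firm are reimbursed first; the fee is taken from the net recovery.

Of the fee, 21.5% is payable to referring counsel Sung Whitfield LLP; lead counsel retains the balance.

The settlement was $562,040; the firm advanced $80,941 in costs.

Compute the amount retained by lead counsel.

$127,607.03

Fee base (net of costs): $562,040 − $80,941 = $481,099
First $55,000 at 41% = $22,550.00
Next $178,500 at 37% = $66,045.00
Next $118,500 at 33% = $39,105.00
Remaining $129,099 at 27% = $34,856.73
Fee: $22,550.00 + $66,045.00 + $39,105.00 + $34,856.73 = $162,556.73
Referral share: 21.5% of $162,556.73 = $34,949.70; lead counsel retains $162,556.73 − $34,949.70 = $127,607.03.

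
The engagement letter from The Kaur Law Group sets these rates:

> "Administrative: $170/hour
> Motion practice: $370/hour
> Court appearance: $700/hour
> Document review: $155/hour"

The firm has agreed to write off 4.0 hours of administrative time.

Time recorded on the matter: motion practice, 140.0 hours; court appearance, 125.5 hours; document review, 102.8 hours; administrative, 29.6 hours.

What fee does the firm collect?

$159,936.00

Administrative: 29.6 × $170 = $5,032.00
Motion practice: 140.0 × $370 = $51,800.00
Court appearance: 125.5 × $700 = $87,850.00
Document review: 102.8 × $155 = $15,934.00
Subtotal: $160,616.00
Write-off: 4.0 × $170 = $680.00
Total: $160,616.00 − $680.00 = $159,936.00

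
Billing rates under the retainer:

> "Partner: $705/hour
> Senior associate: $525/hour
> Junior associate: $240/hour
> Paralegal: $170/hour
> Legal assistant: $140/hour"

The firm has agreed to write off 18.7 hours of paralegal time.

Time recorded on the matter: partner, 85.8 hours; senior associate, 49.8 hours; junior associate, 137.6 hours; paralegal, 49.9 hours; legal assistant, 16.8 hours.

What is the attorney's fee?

$127,314.00

Partner: 85.8 × $705 = $60,489.00
Senior associate: 49.8 × $525 = $26,145.00
Junior associate: 137.6 × $240 = $33,024.00
Paralegal: 49.9 × $170 = $8,483.00
Legal assistant: 16.8 × $140 = $2,352.00
Subtotal: $130,493.00
Write-off: 18.7 × $170 = $3,179.00
Total: $130,493.00 − $3,179.00 = $127,314.00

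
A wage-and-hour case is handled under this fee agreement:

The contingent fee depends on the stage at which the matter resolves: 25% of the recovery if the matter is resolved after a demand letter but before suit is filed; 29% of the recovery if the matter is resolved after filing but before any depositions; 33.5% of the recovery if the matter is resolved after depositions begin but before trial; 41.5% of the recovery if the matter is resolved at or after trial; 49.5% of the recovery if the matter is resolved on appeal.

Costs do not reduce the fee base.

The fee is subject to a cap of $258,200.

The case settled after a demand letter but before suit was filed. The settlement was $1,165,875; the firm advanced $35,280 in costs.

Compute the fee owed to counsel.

$258,200.00

Fee base is the gross recovery, $1,165,875; costs are reimbursed separately.
The matter settled after a demand letter but before suit was filed, so the 25% rate applies.
$1,165,875 × 25% = $291,468.75
$291,468.75 exceeds the $258,200 cap, so the fee is capped at $258,200.00.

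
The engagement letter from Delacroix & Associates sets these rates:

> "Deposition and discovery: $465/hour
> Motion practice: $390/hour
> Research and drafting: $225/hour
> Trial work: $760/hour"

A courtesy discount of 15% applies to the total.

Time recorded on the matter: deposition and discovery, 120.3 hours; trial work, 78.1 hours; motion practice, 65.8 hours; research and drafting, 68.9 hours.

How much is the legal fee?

$132,991.00

Deposition and discovery: 120.3 × $465 = $55,939.50
Motion practice: 65.8 × $390 = $25,662.00
Research and drafting: 68.9 × $225 = $15,502.50
Trial work: 78.1 × $760 = $59,356.00
Subtotal: $156,460.00
Less 15% discount: −$23,469.00
Total: $156,460.00 − $23,469.00 = $132,991.00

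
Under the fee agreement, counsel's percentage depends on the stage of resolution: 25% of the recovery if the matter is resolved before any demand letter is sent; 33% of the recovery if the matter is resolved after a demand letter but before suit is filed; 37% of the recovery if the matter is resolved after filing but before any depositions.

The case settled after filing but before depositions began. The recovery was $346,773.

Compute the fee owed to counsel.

$128,306.01

The matter settled after filing but before depositions began, so the 37% rate applies.
$346,773 × 37% = $128,306.01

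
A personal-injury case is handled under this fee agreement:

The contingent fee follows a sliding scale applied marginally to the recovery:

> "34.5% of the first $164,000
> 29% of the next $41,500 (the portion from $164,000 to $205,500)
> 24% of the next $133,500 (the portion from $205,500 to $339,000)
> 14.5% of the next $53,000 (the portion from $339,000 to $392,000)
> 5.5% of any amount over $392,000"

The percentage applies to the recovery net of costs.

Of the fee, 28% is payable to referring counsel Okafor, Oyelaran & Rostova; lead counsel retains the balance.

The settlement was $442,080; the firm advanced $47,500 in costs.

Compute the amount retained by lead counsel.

$78,106.97

Fee base (net of costs): $442,080 − $47,500 = $394,580
First $164,000 at 34.5% = $56,580.00
Next $41,500 at 29% = $12,035.00
Next $133,500 at 24% = $32,040.00
Next $53,000 at 14.5% = $7,685.00
Remaining $2,580 at 5.5% = $141.90
Fee: $56,580.00 + $12,035.00 + $32,040.00 + $7,685.00 + $141.90 = $108,481.90
Referral share: 28% of $108,481.90 = $30,374.93; lead counsel retains $108,481.90 − $30,374.93 = $78,106.97.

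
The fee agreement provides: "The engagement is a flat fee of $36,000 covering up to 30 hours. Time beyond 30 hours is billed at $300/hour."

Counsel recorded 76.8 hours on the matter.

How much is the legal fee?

$50,040.00

Flat fee: $36,000.00
Excess hours: 76.8 − 30 = 46.8
Overrun: 46.8 × $300 = $14,040.00
Total: $36,000.00 + $14,040.00 = $50,040.00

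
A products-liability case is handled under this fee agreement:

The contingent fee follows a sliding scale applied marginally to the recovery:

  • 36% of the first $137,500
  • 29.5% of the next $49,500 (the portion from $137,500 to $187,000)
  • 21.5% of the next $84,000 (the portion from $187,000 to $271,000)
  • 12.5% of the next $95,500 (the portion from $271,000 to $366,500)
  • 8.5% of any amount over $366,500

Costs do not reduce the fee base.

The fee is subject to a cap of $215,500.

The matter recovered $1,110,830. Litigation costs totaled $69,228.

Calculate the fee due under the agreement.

$157,368.05

Fee base is the gross recovery, $1,110,830; costs are reimbursed separately.
First $137,500 at 36% = $49,500.00
Next $49,500 at 29.5% = $14,602.50
Next $84,000 at 21.5% = $18,060.00
Next $95,500 at 12.5% = $11,937.50
Remaining $744,330 at 8.5% = $63,268.05
Fee: $49,500.00 + $14,602.50 + $18,060.00 + $11,937.50 + $63,268.05 = $157,368.05
$157,368.05 is under the $215,500 cap.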